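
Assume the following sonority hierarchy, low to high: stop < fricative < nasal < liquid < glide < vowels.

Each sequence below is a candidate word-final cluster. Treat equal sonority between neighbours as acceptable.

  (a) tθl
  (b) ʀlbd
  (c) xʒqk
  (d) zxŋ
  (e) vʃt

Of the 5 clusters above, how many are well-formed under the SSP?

(a) tθl: profile 1-2-4 — violates.
(b) ʀlbd: profile 4-4-1-1 — obeys.
(c) xʒqk: profile 2-2-1-1 — obeys.
(d) zxŋ: profile 2-2-3 — violates.
(e) vʃt: profile 2-2-1 — obeys.

3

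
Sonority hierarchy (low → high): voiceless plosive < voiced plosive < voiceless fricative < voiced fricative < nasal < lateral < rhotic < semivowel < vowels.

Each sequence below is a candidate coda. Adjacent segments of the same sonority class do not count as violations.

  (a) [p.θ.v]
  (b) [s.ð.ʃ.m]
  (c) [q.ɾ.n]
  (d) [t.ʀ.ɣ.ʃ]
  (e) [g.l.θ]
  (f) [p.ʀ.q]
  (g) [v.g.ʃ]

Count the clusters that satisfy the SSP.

0

(a) [p.θ.v]: profile 1-3-4 — violates.
(b) [s.ð.ʃ.m]: profile 3-4-3-5 — violates.
(c) [q.ɾ.n]: profile 1-7-5 — violates.
(d) [t.ʀ.ɣ.ʃ]: profile 1-7-4-3 — violates.
(e) [g.l.θ]: profile 2-6-3 — violates.
(f) [p.ʀ.q]: profile 1-7-1 — violates.
(g) [v.g.ʃ]: profile 4-2-3 — violates.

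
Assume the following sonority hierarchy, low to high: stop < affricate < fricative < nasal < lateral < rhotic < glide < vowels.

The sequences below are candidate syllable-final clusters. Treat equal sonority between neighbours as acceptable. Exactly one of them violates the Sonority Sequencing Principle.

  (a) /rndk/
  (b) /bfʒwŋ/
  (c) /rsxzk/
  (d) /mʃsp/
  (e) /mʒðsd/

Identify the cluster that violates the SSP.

b

(a) 6-4-1-1 → obeys
(b) 1-3-3-7-4 → violates
(c) 6-3-3-3-1 → obeys
(d) 4-3-3-1 → obeys
(e) 4-3-3-3-1 → obeys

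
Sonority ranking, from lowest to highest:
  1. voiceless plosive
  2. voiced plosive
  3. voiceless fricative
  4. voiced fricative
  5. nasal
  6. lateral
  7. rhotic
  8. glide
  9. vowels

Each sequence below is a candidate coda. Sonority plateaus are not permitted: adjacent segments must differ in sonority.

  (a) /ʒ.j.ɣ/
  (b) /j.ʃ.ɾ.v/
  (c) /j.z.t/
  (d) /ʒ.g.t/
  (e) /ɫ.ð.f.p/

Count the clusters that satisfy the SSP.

(a) sonority 4-8-4: ill-formed.
(b) sonority 8-3-7-4: ill-formed.
(c) sonority 8-4-1: well-formed.
(d) sonority 4-2-1: well-formed.
(e) sonority 6-4-3-1: well-formed.

3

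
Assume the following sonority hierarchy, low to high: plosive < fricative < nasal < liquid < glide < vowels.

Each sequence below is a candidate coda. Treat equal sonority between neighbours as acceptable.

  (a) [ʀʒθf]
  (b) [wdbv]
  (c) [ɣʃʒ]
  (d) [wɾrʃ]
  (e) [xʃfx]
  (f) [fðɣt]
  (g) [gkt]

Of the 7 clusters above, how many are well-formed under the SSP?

(a) [ʀʒθf]: profile 4-2-2-2 — obeys.
(b) [wdbv]: profile 5-1-1-2 — violates.
(c) [ɣʃʒ]: profile 2-2-2 — obeys.
(d) [wɾrʃ]: profile 5-4-4-2 — obeys.
(e) [xʃfx]: profile 2-2-2-2 — obeys.
(f) [fðɣt]: profile 2-2-2-1 — obeys.
(g) [gkt]: profile 1-1-1 — obeys.

6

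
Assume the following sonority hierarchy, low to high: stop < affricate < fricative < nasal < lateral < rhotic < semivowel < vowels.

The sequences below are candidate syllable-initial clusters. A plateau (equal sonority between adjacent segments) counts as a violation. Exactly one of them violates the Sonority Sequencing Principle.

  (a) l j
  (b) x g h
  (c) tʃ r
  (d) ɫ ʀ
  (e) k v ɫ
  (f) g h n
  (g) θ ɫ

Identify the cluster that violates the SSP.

b

(a) sonority 5-7: well-formed.
(b) sonority 3-1-3: ill-formed.
(c) sonority 2-6: well-formed.
(d) sonority 5-6: well-formed.
(e) sonority 1-3-5: well-formed.
(f) sonority 1-3-4: well-formed.
(g) sonority 3-5: well-formed.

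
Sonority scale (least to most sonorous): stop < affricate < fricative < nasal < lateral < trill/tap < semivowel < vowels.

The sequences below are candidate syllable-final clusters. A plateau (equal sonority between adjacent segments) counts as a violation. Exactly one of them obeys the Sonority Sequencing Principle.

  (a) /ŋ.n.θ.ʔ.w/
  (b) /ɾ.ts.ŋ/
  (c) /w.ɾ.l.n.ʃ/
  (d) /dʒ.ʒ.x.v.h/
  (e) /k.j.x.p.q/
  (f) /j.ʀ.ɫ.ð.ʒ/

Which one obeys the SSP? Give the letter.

(a) /ŋ.n.θ.ʔ.w/: profile 4-4-3-1-7 — violates.
(b) /ɾ.ts.ŋ/: profile 6-2-4 — violates.
(c) /w.ɾ.l.n.ʃ/: profile 7-6-5-4-3 — obeys.
(d) /dʒ.ʒ.x.v.h/: profile 2-3-3-3-3 — violates.
(e) /k.j.x.p.q/: profile 1-7-3-1-1 — violates.
(f) /j.ʀ.ɫ.ð.ʒ/: profile 7-6-5-3-3 — violates.

c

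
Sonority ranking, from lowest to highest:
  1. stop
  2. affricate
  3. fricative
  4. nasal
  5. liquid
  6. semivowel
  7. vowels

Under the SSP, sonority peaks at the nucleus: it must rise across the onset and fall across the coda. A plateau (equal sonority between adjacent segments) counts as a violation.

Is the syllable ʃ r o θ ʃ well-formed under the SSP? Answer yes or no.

no

Onset: /ʃ/ is a fricative (sonority 3), /r/ is a liquid (sonority 5); then the nucleus /o/ (sonority 7).
Onset profile 3-5-7 — rises to the nucleus.
Coda: /θ/ is a fricative (sonority 3), /ʃ/ is a fricative (sonority 3).
Coda profile 7-3-3 — does not strictly fall throughout.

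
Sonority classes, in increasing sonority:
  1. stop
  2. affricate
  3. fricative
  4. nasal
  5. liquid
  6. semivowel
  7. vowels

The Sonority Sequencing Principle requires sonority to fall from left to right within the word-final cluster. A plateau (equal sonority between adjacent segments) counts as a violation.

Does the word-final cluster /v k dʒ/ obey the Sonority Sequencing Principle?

/v/ is a fricative (sonority 3).
/k/ is a stop (sonority 1).
/dʒ/ is an affricate (sonority 2).
The profile is 3-1-2. Between /k/ (1) and /dʒ/ (2) sonority does not fall, so the cluster violates the SSP.

no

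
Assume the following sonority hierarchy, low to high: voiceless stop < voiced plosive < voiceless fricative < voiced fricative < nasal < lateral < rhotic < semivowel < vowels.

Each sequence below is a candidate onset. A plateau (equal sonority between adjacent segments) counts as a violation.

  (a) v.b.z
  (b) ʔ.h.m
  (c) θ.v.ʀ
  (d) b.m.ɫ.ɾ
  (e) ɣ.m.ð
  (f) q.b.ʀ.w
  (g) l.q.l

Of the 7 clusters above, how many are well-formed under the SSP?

(a) sonority 4-2-4: ill-formed.
(b) sonority 1-3-5: well-formed.
(c) sonority 3-4-7: well-formed.
(d) sonority 2-5-6-7: well-formed.
(e) sonority 4-5-4: ill-formed.
(f) sonority 1-2-7-8: well-formed.
(g) sonority 6-1-6: ill-formed.

4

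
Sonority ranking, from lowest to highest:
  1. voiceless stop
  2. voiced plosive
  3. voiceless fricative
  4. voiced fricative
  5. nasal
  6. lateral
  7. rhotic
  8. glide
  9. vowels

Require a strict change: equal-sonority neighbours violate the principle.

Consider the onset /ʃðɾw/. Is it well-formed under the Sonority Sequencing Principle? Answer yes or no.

/ʃ/ — voiceless fricative, sonority 3.
/ð/ — voiced fricative, sonority 4.
/ɾ/ — rhotic, sonority 7.
/w/ — glide, sonority 8.
The profile 3-4-7-8 strictly rises, so the onset satisfies the SSP.

yes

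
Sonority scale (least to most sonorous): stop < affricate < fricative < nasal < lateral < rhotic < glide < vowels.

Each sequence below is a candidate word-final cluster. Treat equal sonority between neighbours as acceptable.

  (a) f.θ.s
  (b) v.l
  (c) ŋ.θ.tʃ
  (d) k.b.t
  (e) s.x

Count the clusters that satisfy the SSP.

(a) 3-3-3 → obeys
(b) 3-5 → violates
(c) 4-3-2 → obeys
(d) 1-1-1 → obeys
(e) 3-3 → obeys

4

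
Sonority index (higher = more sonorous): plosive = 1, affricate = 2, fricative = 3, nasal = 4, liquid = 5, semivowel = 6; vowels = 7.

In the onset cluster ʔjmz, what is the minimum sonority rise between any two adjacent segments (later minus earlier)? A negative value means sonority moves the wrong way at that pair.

/ʔ/: plosive = 1.
/j/: semivowel = 6.
/m/: nasal = 4.
/z/: fricative = 3.
/ʔ/→/j/: change +5.
/j/→/m/: change -2.
/m/→/z/: change -1.
Minimum = -2.

-2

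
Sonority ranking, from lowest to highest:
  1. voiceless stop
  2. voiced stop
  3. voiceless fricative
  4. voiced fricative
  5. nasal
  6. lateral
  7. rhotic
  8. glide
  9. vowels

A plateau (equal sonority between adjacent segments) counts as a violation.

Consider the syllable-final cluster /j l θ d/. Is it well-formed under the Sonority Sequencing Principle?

yes

/j/: glide = 8.
/l/: lateral = 6.
/θ/: voiceless fricative = 3.
/d/: voiced stop = 2.
The profile 8-6-3-2 strictly falls, so the syllable-final cluster satisfies the SSP.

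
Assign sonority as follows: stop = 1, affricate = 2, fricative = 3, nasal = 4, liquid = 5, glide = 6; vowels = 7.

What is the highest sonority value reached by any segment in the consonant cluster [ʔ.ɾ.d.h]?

/ʔ/: stop = 1.
/ɾ/: liquid = 5.
/d/: stop = 1.
/h/: fricative = 3.
The maximum is 5.

5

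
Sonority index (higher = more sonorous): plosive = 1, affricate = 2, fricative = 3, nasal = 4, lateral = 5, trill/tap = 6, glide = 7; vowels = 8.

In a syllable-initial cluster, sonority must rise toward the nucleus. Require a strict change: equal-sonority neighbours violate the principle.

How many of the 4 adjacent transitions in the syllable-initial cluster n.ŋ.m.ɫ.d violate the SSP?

/n/: nasal = 4.
/ŋ/: nasal = 4.
/m/: nasal = 4.
/ɫ/: lateral = 5.
/d/: plosive = 1.
/n/→/ŋ/: 4→4 (plateau) — violation.
/ŋ/→/m/: 4→4 (plateau) — violation.
/m/→/ɫ/: 4→5 (rises) — ok.
/ɫ/→/d/: 5→1 (does not rise) — violation.

3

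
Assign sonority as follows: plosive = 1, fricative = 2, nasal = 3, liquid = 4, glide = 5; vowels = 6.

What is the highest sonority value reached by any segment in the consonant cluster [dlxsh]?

/d/ is a plosive (sonority 1).
/l/ is a liquid (sonority 4).
/x/ is a fricative (sonority 2).
/s/ is a fricative (sonority 2).
/h/ is a fricative (sonority 2).
The maximum is 4.

4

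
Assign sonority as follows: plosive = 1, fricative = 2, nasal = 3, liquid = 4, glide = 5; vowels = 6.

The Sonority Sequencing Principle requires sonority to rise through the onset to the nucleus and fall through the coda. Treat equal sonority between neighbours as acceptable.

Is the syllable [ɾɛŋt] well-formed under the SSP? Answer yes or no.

yes

Onset: /ɾ/ is a liquid (sonority 4); then the nucleus /ɛ/ (sonority 6).
Onset profile 4-6 — rises to the nucleus.
Coda: /ŋ/ is a nasal (sonority 3), /t/ is a plosive (sonority 1).
Coda profile 6-3-1 — falls from the nucleus.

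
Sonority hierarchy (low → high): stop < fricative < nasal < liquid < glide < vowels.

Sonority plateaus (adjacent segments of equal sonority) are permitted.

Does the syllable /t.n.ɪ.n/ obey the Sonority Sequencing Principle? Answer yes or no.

Onset: /t/ is a stop (sonority 1), /n/ is a nasal (sonority 3); then the nucleus /ɪ/ (sonority 6).
Onset profile 1-3-6 — rises to the nucleus.
Coda: /n/ is a nasal (sonority 3).
Coda profile 6-3 — falls from the nucleus.

yes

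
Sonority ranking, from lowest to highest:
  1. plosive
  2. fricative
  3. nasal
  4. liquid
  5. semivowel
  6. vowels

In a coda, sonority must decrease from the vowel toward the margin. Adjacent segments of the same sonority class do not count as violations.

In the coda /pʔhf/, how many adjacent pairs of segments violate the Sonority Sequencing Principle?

/p/ — plosive, sonority 1.
/ʔ/ — plosive, sonority 1.
/h/ — fricative, sonority 2.
/f/ — fricative, sonority 2.
/p/→/ʔ/: 1→1 (plateau, allowed) — ok.
/ʔ/→/h/: 1→2 (does not fall) — violation.
/h/→/f/: 2→2 (plateau, allowed) — ok.

1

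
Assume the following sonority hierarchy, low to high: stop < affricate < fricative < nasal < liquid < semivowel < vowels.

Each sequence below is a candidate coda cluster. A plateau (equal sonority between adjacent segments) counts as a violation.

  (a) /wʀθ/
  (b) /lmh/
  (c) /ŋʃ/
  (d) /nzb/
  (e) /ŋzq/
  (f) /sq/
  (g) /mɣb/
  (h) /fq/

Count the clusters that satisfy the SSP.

(a) 6-5-3 → obeys
(b) 5-4-3 → obeys
(c) 4-3 → obeys
(d) 4-3-1 → obeys
(e) 4-3-1 → obeys
(f) 3-1 → obeys
(g) 4-3-1 → obeys
(h) 3-1 → obeys

8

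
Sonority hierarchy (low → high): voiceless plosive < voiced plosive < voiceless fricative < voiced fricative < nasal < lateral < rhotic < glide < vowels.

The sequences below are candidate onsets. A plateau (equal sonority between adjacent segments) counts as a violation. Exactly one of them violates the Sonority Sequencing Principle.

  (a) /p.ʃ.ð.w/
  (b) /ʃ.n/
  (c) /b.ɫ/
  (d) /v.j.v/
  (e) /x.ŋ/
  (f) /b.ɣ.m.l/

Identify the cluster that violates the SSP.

d

(a) 1-3-4-8 → obeys
(b) 3-5 → obeys
(c) 2-6 → obeys
(d) 4-8-4 → violates
(e) 3-5 → obeys
(f) 2-4-5-6 → obeys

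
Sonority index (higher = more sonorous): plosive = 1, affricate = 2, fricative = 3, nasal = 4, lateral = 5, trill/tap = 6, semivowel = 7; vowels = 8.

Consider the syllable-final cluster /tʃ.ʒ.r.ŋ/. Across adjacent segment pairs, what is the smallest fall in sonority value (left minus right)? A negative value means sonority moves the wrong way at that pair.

/tʃ/ is an affricate (sonority 2).
/ʒ/ is a fricative (sonority 3).
/r/ is a trill/tap (sonority 6).
/ŋ/ is a nasal (sonority 4).
/tʃ/→/ʒ/: change -1.
/ʒ/→/r/: change -3.
/r/→/ŋ/: change +2.
Minimum = -3.

-3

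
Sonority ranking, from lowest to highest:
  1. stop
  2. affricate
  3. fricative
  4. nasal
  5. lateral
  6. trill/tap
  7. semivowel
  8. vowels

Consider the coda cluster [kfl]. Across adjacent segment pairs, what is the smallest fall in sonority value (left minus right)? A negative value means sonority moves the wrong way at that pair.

-2

/k/ is a stop (sonority 1).
/f/ is a fricative (sonority 3).
/l/ is a lateral (sonority 5).
/k/→/f/: change -2.
/f/→/l/: change -2.
Minimum = -2.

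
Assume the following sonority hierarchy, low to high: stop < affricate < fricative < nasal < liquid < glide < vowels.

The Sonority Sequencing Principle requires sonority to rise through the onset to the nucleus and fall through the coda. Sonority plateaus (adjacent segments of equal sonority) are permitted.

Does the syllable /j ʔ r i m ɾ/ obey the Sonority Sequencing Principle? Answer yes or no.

no

Onset: /j/ is a glide (sonority 6), /ʔ/ is a stop (sonority 1), /r/ is a liquid (sonority 5); then the nucleus /i/ (sonority 7).
Onset profile 6-1-5-7 — does not rise throughout.
Coda: /m/ is a nasal (sonority 4), /ɾ/ is a liquid (sonority 5).
Coda profile 7-4-5 — does not fall throughout.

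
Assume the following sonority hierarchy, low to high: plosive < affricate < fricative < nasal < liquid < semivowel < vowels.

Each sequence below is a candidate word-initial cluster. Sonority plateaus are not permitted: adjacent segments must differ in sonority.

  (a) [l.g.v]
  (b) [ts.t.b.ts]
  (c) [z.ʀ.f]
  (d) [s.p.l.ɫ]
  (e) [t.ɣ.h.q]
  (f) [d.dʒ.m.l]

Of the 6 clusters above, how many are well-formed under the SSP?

(a) [l.g.v]: profile 5-1-3 — violates.
(b) [ts.t.b.ts]: profile 2-1-1-2 — violates.
(c) [z.ʀ.f]: profile 3-5-3 — violates.
(d) [s.p.l.ɫ]: profile 3-1-5-5 — violates.
(e) [t.ɣ.h.q]: profile 1-3-3-1 — violates.
(f) [d.dʒ.m.l]: profile 1-2-4-5 — obeys.

1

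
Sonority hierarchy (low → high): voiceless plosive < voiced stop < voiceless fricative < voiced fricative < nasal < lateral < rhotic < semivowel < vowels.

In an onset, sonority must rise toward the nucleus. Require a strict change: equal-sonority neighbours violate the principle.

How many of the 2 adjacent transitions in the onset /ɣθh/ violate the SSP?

2

/ɣ/: voiced fricative = 4.
/θ/: voiceless fricative = 3.
/h/: voiceless fricative = 3.
/ɣ/→/θ/: 4→3 (does not rise) — violation.
/θ/→/h/: 3→3 (plateau) — violation.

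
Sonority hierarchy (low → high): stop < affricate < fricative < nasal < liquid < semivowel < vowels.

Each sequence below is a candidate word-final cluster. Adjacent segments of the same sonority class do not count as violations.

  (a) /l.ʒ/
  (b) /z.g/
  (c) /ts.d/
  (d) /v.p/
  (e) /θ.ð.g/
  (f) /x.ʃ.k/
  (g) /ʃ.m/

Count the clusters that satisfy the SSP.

6

(a) sonority 5-3: well-formed.
(b) sonority 3-1: well-formed.
(c) sonority 2-1: well-formed.
(d) sonority 3-1: well-formed.
(e) sonority 3-3-1: well-formed.
(f) sonority 3-3-1: well-formed.
(g) sonority 3-4: ill-formed.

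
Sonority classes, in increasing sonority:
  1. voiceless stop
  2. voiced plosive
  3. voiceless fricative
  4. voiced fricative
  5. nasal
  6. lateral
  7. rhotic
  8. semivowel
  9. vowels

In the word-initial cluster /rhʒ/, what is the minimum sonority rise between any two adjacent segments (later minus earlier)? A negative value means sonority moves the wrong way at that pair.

/r/: rhotic = 7.
/h/: voiceless fricative = 3.
/ʒ/: voiced fricative = 4.
/r/→/h/: change -4.
/h/→/ʒ/: change +1.
Minimum = -4.

-4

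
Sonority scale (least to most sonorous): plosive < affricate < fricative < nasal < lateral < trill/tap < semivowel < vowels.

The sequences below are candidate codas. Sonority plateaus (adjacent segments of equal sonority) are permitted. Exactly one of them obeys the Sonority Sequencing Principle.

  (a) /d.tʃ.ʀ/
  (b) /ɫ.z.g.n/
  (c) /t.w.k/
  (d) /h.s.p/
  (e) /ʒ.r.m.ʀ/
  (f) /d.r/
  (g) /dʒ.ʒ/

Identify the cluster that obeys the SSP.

d

(a) 1-2-6 → violates
(b) 5-3-1-4 → violates
(c) 1-7-1 → violates
(d) 3-3-1 → obeys
(e) 3-6-4-6 → violates
(f) 1-6 → violates
(g) 2-3 → violates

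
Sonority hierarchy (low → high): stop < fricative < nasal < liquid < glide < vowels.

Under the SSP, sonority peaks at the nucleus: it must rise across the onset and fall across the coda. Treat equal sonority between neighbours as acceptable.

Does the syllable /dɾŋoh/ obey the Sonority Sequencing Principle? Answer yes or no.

no

Onset: /d/ is a stop (sonority 1), /ɾ/ is a liquid (sonority 4), /ŋ/ is a nasal (sonority 3); then the nucleus /o/ (sonority 6).
Onset profile 1-4-3-6 — does not rise throughout.
Coda: /h/ is a fricative (sonority 2).
Coda profile 6-2 — falls from the nucleus.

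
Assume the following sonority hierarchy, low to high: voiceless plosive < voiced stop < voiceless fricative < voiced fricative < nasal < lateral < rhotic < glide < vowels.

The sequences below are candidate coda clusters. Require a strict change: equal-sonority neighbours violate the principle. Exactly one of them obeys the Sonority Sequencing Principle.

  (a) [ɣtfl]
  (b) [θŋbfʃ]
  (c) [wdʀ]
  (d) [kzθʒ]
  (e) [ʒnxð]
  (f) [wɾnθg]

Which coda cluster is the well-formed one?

(a) 4-1-3-6 → violates
(b) 3-5-2-3-3 → violates
(c) 8-2-7 → violates
(d) 1-4-3-4 → violates
(e) 4-5-3-4 → violates
(f) 8-7-5-3-2 → obeys

f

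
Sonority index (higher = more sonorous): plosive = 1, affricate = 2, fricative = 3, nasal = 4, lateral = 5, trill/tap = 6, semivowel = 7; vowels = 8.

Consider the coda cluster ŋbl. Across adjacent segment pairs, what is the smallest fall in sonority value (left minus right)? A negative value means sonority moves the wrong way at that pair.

-4

/ŋ/ is a nasal (sonority 4).
/b/ is a plosive (sonority 1).
/l/ is a lateral (sonority 5).
/ŋ/→/b/: change +3.
/b/→/l/: change -4.
Minimum = -4.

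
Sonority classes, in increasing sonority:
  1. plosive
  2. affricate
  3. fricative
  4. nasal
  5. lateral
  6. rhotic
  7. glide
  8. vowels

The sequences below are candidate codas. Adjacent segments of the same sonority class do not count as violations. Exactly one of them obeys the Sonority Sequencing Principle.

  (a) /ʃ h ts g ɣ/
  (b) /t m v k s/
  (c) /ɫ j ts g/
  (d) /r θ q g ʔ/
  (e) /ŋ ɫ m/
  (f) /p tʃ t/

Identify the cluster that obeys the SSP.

d

(a) sonority 3-3-2-1-3: ill-formed.
(b) sonority 1-4-3-1-3: ill-formed.
(c) sonority 5-7-2-1: ill-formed.
(d) sonority 6-3-1-1-1: well-formed.
(e) sonority 4-5-4: ill-formed.
(f) sonority 1-2-1: ill-formed.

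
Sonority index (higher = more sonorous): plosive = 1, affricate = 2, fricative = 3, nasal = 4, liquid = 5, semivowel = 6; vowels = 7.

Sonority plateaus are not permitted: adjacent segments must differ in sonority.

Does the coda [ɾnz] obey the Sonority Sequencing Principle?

yes

/ɾ/ — liquid, sonority 5.
/n/ — nasal, sonority 4.
/z/ — fricative, sonority 3.
The profile 5-4-3 strictly falls, so the coda satisfies the SSP.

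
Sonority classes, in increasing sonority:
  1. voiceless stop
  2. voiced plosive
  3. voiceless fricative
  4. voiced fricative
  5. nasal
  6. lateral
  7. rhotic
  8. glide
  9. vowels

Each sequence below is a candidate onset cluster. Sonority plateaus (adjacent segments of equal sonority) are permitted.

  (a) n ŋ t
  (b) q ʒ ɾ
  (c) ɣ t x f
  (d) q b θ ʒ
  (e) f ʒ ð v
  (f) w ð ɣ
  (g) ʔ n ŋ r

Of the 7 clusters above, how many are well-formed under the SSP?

4

(a) 5-5-1 → violates
(b) 1-4-7 → obeys
(c) 4-1-3-3 → violates
(d) 1-2-3-4 → obeys
(e) 3-4-4-4 → obeys
(f) 8-4-4 → violates
(g) 1-5-5-7 → obeys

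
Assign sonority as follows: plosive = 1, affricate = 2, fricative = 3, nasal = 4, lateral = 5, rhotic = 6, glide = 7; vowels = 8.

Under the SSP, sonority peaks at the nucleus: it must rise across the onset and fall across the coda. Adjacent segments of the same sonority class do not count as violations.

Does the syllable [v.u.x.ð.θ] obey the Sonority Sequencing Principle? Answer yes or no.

yes

Onset: /v/ is a fricative (sonority 3); then the nucleus /u/ (sonority 8).
Onset profile 3-8 — rises to the nucleus.
Coda: /x/ is a fricative (sonority 3), /ð/ is a fricative (sonority 3), /θ/ is a fricative (sonority 3).
Coda profile 8-3-3-3 — falls from the nucleus.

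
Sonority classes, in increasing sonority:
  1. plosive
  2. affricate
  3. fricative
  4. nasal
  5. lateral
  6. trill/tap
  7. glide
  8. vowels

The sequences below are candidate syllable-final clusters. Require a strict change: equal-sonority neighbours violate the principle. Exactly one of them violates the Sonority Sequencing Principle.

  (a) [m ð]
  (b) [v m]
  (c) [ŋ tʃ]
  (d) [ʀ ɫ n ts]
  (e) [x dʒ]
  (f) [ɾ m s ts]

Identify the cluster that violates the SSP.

(a) [m ð]: profile 4-3 — obeys.
(b) [v m]: profile 3-4 — violates.
(c) [ŋ tʃ]: profile 4-2 — obeys.
(d) [ʀ ɫ n ts]: profile 6-5-4-2 — obeys.
(e) [x dʒ]: profile 3-2 — obeys.
(f) [ɾ m s ts]: profile 6-4-3-2 — obeys.

b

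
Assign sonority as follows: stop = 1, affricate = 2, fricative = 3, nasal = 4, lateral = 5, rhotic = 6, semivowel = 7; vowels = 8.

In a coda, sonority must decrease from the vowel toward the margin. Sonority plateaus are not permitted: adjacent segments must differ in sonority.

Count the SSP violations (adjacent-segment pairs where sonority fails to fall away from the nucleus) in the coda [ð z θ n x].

3

/ð/ is a fricative (sonority 3).
/z/ is a fricative (sonority 3).
/θ/ is a fricative (sonority 3).
/n/ is a nasal (sonority 4).
/x/ is a fricative (sonority 3).
/ð/→/z/: 3→3 (plateau) — violation.
/z/→/θ/: 3→3 (plateau) — violation.
/θ/→/n/: 3→4 (does not fall) — violation.
/n/→/x/: 4→3 (falls) — ok.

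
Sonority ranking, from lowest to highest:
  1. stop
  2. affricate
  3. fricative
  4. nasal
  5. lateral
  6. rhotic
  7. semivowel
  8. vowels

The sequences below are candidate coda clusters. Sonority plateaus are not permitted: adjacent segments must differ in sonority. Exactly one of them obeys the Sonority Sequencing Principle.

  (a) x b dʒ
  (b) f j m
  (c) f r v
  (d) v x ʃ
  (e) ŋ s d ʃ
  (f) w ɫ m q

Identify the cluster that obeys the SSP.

f

(a) x b dʒ: profile 3-1-2 — violates.
(b) f j m: profile 3-7-4 — violates.
(c) f r v: profile 3-6-3 — violates.
(d) v x ʃ: profile 3-3-3 — violates.
(e) ŋ s d ʃ: profile 4-3-1-3 — violates.
(f) w ɫ m q: profile 7-5-4-1 — obeys.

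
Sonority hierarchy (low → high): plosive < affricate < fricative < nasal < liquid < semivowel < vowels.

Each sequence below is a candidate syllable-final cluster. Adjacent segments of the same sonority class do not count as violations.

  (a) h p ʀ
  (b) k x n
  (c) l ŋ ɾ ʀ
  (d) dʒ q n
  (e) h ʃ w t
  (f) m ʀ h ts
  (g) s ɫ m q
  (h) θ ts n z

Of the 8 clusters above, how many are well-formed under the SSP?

(a) h p ʀ: profile 3-1-5 — violates.
(b) k x n: profile 1-3-4 — violates.
(c) l ŋ ɾ ʀ: profile 5-4-5-5 — violates.
(d) dʒ q n: profile 2-1-4 — violates.
(e) h ʃ w t: profile 3-3-6-1 — violates.
(f) m ʀ h ts: profile 4-5-3-2 — violates.
(g) s ɫ m q: profile 3-5-4-1 — violates.
(h) θ ts n z: profile 3-2-4-3 — violates.

0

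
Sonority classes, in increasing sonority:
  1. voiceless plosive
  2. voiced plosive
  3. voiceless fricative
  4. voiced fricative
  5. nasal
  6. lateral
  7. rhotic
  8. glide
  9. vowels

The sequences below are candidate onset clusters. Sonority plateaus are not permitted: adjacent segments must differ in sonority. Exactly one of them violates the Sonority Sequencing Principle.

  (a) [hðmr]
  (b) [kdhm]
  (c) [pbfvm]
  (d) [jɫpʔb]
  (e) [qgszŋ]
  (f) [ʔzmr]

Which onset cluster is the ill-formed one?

(a) 3-4-5-7 → obeys
(b) 1-2-3-5 → obeys
(c) 1-2-3-4-5 → obeys
(d) 8-6-1-1-2 → violates
(e) 1-2-3-4-5 → obeys
(f) 1-4-5-7 → obeys

d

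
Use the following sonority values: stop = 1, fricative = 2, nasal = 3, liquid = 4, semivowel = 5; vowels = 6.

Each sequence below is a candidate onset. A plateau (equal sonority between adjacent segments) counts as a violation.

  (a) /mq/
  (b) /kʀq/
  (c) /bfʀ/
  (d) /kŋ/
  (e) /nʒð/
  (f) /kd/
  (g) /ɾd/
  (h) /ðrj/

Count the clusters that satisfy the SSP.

3

(a) 3-1 → violates
(b) 1-4-1 → violates
(c) 1-2-4 → obeys
(d) 1-3 → obeys
(e) 3-2-2 → violates
(f) 1-1 → violates
(g) 4-1 → violates
(h) 2-4-5 → obeys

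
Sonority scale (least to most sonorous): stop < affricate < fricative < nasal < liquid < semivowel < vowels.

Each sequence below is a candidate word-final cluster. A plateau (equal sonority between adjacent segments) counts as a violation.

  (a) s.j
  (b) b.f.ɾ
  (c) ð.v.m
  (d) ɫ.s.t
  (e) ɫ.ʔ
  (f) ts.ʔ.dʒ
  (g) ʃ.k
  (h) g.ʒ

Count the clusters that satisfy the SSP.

(a) sonority 3-6: ill-formed.
(b) sonority 1-3-5: ill-formed.
(c) sonority 3-3-4: ill-formed.
(d) sonority 5-3-1: well-formed.
(e) sonority 5-1: well-formed.
(f) sonority 2-1-2: ill-formed.
(g) sonority 3-1: well-formed.
(h) sonority 1-3: ill-formed.

3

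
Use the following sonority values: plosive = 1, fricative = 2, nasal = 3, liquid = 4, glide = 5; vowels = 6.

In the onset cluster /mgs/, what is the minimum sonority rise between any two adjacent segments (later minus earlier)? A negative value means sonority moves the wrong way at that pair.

-2

/m/: nasal = 3.
/g/: plosive = 1.
/s/: fricative = 2.
/m/→/g/: change -2.
/g/→/s/: change +1.
Minimum = -2.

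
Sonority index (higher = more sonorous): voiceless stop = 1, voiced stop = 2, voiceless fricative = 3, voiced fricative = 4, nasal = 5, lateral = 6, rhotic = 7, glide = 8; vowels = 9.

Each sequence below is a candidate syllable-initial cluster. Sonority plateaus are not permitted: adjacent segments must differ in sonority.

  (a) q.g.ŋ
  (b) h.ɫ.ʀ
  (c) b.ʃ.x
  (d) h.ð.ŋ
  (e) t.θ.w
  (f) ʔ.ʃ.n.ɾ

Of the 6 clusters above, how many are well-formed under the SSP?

(a) 1-2-5 → obeys
(b) 3-6-7 → obeys
(c) 2-3-3 → violates
(d) 3-4-5 → obeys
(e) 1-3-8 → obeys
(f) 1-3-5-7 → obeys

5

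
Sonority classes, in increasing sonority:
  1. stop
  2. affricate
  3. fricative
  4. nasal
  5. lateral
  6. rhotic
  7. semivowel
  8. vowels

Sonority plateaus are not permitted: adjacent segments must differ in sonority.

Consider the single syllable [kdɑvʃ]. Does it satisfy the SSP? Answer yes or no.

Onset: /k/ is a stop (sonority 1), /d/ is a stop (sonority 1); then the nucleus /ɑ/ (sonority 8).
Onset profile 1-1-8 — does not strictly rise throughout.
Coda: /v/ is a fricative (sonority 3), /ʃ/ is a fricative (sonority 3).
Coda profile 8-3-3 — does not strictly fall throughout.

no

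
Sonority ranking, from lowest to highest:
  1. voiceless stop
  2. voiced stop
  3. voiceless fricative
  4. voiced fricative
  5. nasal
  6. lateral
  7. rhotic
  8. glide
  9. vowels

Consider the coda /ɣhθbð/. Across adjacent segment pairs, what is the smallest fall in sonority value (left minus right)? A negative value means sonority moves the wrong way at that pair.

-2

/ɣ/ is a voiced fricative (sonority 4).
/h/ is a voiceless fricative (sonority 3).
/θ/ is a voiceless fricative (sonority 3).
/b/ is a voiced stop (sonority 2).
/ð/ is a voiced fricative (sonority 4).
/ɣ/→/h/: change +1.
/h/→/θ/: change +0.
/θ/→/b/: change +1.
/b/→/ð/: change -2.
Minimum = -2.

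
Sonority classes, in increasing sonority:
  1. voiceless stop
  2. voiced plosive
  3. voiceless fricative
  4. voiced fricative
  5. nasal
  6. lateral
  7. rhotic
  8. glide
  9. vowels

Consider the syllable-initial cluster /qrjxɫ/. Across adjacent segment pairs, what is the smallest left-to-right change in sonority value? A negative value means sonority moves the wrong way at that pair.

-5

/q/ is a voiceless stop (sonority 1).
/r/ is a rhotic (sonority 7).
/j/ is a glide (sonority 8).
/x/ is a voiceless fricative (sonority 3).
/ɫ/ is a lateral (sonority 6).
/q/→/r/: change +6.
/r/→/j/: change +1.
/j/→/x/: change -5.
/x/→/ɫ/: change +3.
Minimum = -5.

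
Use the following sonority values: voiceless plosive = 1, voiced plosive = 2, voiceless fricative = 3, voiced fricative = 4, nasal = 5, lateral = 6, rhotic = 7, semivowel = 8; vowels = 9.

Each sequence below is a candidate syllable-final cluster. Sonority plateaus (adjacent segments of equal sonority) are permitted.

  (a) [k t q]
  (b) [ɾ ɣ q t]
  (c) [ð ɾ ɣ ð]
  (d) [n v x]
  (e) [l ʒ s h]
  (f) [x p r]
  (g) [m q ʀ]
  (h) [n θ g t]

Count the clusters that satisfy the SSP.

5

(a) 1-1-1 → obeys
(b) 7-4-1-1 → obeys
(c) 4-7-4-4 → violates
(d) 5-4-3 → obeys
(e) 6-4-3-3 → obeys
(f) 3-1-7 → violates
(g) 5-1-7 → violates
(h) 5-3-2-1 → obeys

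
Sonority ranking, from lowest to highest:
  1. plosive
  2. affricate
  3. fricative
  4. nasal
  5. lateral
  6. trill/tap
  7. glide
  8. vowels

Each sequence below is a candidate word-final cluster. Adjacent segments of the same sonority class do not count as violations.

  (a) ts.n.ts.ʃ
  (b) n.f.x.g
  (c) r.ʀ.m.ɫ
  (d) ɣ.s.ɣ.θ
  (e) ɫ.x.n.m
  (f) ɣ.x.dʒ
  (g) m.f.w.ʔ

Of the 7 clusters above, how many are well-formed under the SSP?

3

(a) 2-4-2-3 → violates
(b) 4-3-3-1 → obeys
(c) 6-6-4-5 → violates
(d) 3-3-3-3 → obeys
(e) 5-3-4-4 → violates
(f) 3-3-2 → obeys
(g) 4-3-7-1 → violates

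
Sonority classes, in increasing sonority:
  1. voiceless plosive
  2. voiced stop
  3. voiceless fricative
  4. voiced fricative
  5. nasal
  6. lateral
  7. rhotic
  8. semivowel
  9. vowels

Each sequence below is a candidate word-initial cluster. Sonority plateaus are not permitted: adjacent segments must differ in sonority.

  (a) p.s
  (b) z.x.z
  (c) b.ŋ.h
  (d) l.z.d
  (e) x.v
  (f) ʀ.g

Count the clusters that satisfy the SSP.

(a) 1-3 → obeys
(b) 4-3-4 → violates
(c) 2-5-3 → violates
(d) 6-4-2 → violates
(e) 3-4 → obeys
(f) 7-2 → violates

2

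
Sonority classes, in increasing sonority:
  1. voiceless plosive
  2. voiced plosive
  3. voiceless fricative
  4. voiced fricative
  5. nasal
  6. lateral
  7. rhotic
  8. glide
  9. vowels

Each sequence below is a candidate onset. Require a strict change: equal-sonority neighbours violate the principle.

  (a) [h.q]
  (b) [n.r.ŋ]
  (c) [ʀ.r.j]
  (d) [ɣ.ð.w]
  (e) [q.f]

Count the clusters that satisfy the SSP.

(a) 3-1 → violates
(b) 5-7-5 → violates
(c) 7-7-8 → violates
(d) 4-4-8 → violates
(e) 1-3 → obeys

1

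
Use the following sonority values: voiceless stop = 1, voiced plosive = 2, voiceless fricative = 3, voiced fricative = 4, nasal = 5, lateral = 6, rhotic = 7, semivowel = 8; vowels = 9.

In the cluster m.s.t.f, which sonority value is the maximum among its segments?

5

/m/: nasal = 5.
/s/: voiceless fricative = 3.
/t/: voiceless stop = 1.
/f/: voiceless fricative = 3.
The maximum is 5.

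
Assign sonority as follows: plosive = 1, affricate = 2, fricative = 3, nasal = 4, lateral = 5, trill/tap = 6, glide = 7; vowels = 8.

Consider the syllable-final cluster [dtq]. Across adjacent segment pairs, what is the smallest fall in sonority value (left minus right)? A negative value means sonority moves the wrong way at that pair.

/d/ — plosive, sonority 1.
/t/ — plosive, sonority 1.
/q/ — plosive, sonority 1.
/d/→/t/: change +0.
/t/→/q/: change +0.
Minimum = 0.

0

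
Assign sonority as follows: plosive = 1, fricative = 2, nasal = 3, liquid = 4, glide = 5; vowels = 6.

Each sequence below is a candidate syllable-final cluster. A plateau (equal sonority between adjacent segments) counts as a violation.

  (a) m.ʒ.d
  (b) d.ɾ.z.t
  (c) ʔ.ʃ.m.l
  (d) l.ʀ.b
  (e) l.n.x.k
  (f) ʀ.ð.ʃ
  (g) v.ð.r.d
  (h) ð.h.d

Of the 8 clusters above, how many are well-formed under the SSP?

(a) m.ʒ.d: profile 3-2-1 — obeys.
(b) d.ɾ.z.t: profile 1-4-2-1 — violates.
(c) ʔ.ʃ.m.l: profile 1-2-3-4 — violates.
(d) l.ʀ.b: profile 4-4-1 — violates.
(e) l.n.x.k: profile 4-3-2-1 — obeys.
(f) ʀ.ð.ʃ: profile 4-2-2 — violates.
(g) v.ð.r.d: profile 2-2-4-1 — violates.
(h) ð.h.d: profile 2-2-1 — violates.

2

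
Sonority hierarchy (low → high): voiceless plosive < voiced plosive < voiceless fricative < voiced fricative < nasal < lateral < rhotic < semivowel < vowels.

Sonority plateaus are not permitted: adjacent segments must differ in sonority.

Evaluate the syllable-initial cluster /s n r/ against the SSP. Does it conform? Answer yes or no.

yes

/s/ — voiceless fricative, sonority 3.
/n/ — nasal, sonority 5.
/r/ — rhotic, sonority 7.
The profile 3-5-7 strictly rises, so the syllable-initial cluster satisfies the SSP.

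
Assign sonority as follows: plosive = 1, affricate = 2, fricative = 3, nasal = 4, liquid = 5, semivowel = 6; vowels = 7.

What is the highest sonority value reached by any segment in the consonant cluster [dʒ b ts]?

/dʒ/ — affricate, sonority 2.
/b/ — plosive, sonority 1.
/ts/ — affricate, sonority 2.
The maximum is 2.

2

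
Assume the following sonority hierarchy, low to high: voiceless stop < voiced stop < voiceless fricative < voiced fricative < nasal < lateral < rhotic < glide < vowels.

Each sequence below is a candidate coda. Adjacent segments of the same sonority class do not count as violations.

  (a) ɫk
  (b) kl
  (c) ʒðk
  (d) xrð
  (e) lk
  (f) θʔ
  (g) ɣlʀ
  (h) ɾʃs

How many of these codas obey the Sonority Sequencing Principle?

(a) 6-1 → obeys
(b) 1-6 → violates
(c) 4-4-1 → obeys
(d) 3-7-4 → violates
(e) 6-1 → obeys
(f) 3-1 → obeys
(g) 4-6-7 → violates
(h) 7-3-3 → obeys

5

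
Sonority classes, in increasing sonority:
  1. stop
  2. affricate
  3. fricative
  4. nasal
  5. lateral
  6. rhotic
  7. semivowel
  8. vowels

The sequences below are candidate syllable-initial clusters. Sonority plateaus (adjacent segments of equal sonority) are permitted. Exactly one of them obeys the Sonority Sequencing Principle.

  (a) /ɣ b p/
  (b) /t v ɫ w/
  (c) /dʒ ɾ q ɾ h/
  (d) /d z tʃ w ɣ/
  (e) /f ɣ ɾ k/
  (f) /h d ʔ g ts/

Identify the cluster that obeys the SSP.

(a) sonority 3-1-1: ill-formed.
(b) sonority 1-3-5-7: well-formed.
(c) sonority 2-6-1-6-3: ill-formed.
(d) sonority 1-3-2-7-3: ill-formed.
(e) sonority 3-3-6-1: ill-formed.
(f) sonority 3-1-1-1-2: ill-formed.

b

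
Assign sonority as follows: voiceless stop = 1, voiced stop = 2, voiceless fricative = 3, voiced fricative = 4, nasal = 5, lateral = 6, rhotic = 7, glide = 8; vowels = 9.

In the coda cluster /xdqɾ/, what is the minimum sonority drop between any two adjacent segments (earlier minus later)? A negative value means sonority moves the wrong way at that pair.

-6

/x/: voiceless fricative = 3.
/d/: voiced stop = 2.
/q/: voiceless stop = 1.
/ɾ/: rhotic = 7.
/x/→/d/: change +1.
/d/→/q/: change +1.
/q/→/ɾ/: change -6.
Minimum = -6.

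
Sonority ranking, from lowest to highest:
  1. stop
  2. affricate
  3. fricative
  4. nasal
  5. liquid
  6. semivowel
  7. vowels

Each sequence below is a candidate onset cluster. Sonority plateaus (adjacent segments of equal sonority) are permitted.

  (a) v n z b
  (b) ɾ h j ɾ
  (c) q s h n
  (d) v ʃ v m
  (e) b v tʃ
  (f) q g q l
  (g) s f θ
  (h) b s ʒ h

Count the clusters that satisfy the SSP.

(a) 3-4-3-1 → violates
(b) 5-3-6-5 → violates
(c) 1-3-3-4 → obeys
(d) 3-3-3-4 → obeys
(e) 1-3-2 → violates
(f) 1-1-1-5 → obeys
(g) 3-3-3 → obeys
(h) 1-3-3-3 → obeys

5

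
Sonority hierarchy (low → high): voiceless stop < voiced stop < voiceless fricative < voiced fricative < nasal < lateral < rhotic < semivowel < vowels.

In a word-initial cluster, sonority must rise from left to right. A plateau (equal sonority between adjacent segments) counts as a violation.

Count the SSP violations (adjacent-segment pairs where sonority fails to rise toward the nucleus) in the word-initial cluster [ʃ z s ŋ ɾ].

/ʃ/ is a voiceless fricative (sonority 3).
/z/ is a voiced fricative (sonority 4).
/s/ is a voiceless fricative (sonority 3).
/ŋ/ is a nasal (sonority 5).
/ɾ/ is a rhotic (sonority 7).
/ʃ/→/z/: 3→4 (rises) — ok.
/z/→/s/: 4→3 (does not rise) — violation.
/s/→/ŋ/: 3→5 (rises) — ok.
/ŋ/→/ɾ/: 5→7 (rises) — ok.

1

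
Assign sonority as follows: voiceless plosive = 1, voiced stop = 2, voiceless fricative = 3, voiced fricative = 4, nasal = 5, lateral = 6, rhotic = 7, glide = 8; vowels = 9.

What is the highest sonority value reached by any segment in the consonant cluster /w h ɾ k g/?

8

/w/ is a glide (sonority 8).
/h/ is a voiceless fricative (sonority 3).
/ɾ/ is a rhotic (sonority 7).
/k/ is a voiceless plosive (sonority 1).
/g/ is a voiced stop (sonority 2).
The maximum is 8.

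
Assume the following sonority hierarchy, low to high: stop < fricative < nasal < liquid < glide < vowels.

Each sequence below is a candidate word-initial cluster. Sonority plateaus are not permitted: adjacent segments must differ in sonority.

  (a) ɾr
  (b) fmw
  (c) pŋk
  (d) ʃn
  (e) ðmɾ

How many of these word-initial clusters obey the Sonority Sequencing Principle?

(a) 4-4 → violates
(b) 2-3-5 → obeys
(c) 1-3-1 → violates
(d) 2-3 → obeys
(e) 2-3-4 → obeys

3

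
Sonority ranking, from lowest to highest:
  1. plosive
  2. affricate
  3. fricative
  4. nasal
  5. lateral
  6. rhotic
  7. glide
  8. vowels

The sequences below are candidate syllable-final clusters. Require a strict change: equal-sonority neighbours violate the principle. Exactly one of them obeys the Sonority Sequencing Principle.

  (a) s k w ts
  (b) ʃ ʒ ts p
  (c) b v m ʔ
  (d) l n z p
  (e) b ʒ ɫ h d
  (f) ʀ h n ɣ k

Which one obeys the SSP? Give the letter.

(a) sonority 3-1-7-2: ill-formed.
(b) sonority 3-3-2-1: ill-formed.
(c) sonority 1-3-4-1: ill-formed.
(d) sonority 5-4-3-1: well-formed.
(e) sonority 1-3-5-3-1: ill-formed.
(f) sonority 6-3-4-3-1: ill-formed.

d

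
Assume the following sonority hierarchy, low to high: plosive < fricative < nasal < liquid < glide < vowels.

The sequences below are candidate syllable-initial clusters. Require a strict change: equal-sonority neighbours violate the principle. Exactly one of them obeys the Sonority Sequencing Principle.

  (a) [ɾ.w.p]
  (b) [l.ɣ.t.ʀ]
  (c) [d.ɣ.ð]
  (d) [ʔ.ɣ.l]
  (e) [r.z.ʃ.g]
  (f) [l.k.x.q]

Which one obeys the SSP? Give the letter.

d

(a) 4-5-1 → violates
(b) 4-2-1-4 → violates
(c) 1-2-2 → violates
(d) 1-2-4 → obeys
(e) 4-2-2-1 → violates
(f) 4-1-2-1 → violates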